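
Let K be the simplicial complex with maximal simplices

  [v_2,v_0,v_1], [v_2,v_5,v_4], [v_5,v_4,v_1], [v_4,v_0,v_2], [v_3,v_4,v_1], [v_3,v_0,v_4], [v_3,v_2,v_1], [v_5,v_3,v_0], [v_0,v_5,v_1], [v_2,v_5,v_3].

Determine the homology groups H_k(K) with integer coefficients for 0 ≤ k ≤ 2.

Order the vertices as v_0 < v_1 < v_2 < v_3 < v_4 < v_5. Listing each simplex with vertices in this order, K has dimension 2 with simplices:

  0-simplices (6): [v_0], [v_1], [v_2], [v_3], [v_4], [v_5]
  1-simplices (15): (15 of them)
  2-simplices (10): [v_0,v_1,v_2], [v_0,v_1,v_5], [v_0,v_2,v_4], [v_0,v_3,v_4], [v_0,v_3,v_5], [v_1,v_2,v_3], [v_1,v_3,v_4], [v_1,v_4,v_5], [v_2,v_3,v_5], [v_2,v_4,v_5]

Hence C_0 ≅ Z^6, C_1 ≅ Z^15, C_2 ≅ Z^10.

The boundary map ∂_1: C_1 → C_0 is given by ∂[p,q] = [q] − [p].
This gives a 6×15 integer matrix of rank 5; reducing to Smith normal form yields diagonal entries (1,1,1,1,1).

The boundary map ∂_2: C_2 → C_1 sends each 2-simplex [p,q,r] to [q,r] − [p,r] + [p,q]. For instance
  ∂[v_1,v_2,v_3] = [v_2,v_3] − [v_1,v_3] + [v_1,v_2],
  ∂[v_0,v_3,v_5] = [v_3,v_5] − [v_0,v_5] + [v_0,v_3].
The resulting 15×10 matrix has rank 10, and its Smith normal form has invariant factors (1,1,1,1,1,1,1,1,1,2).

Reading off H_k = ker ∂_k / im ∂_{k+1}:

  H_0: rank C_0 − rank ∂_1 = 6 − 5 = 1, and the invariant factors of ∂_1 are all 1, so H_0 = Z.
  H_1: rank ker ∂_1 − rank ∂_2 = (15 − 5) − 10 = 0, and ∂_2 has invariant factor 2 > 1, so H_1 = Z/2Z.
  H_2: rank ker ∂_2 − rank ∂_3 = (10 − 10) − 0 = 0, and there is no ∂_3, so H_2 = 0.

(K is a triangulation of the real projective plane RP^2.)

H_0 = Z,  H_1 = Z/2Z,  H_2 = 0.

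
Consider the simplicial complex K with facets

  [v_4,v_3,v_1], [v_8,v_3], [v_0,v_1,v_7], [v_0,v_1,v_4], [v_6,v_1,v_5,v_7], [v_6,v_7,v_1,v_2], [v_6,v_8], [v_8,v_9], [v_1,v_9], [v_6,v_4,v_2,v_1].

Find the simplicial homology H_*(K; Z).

H_0 = Z,  H_1 = Z^2,  H_2 = 0,  H_3 = 0.

Order the vertices as v_0 < v_1 < v_2 < v_3 < v_4 < v_5 < v_6 < v_7 < v_8 < v_9. Listing each simplex with vertices in this order, K has dimension 3 with simplices:

  0-simplices (10): [v_0], [v_1], [v_2], [v_3], [v_4], [v_5], [v_6], [v_7], [v_8], [v_9]
  1-simplices (21): (21 of them)
  2-simplices (13): (13 of them)
  3-simplices (3): [v_1,v_2,v_4,v_6], [v_1,v_2,v_6,v_7], [v_1,v_5,v_6,v_7]

Hence C_0 ≅ Z^10, C_1 ≅ Z^21, C_2 ≅ Z^13, C_3 ≅ Z^3.

Boundary ∂_1: C_1 → C_0 is given by ∂[p,q] = [q] − [p]. For instance
  ∂[v_1,v_4] = [v_4] − [v_1].
The 10×21 boundary matrix has rank 9 and Smith normal form diag(1,1,1,1,1,1,1,1,1).

The boundary map ∂_2: C_2 → C_1 sends each 2-simplex [p,q,r] to [q,r] − [p,r] + [p,q]. For instance
  ∂[v_1,v_5,v_7] = [v_5,v_7] − [v_1,v_7] + [v_1,v_5],
  ∂[v_1,v_5,v_6] = [v_5,v_6] − [v_1,v_6] + [v_1,v_5].
As a 21×13 matrix over Z this has rank 10, with invariant factors (1,1,1,1,1,1,1,1,1,1).

The boundary map ∂_3: C_3 → C_2 sends each 3-simplex σ to the alternating sum Σ_i (−1)^i (σ with its i-th vertex removed). For instance
  ∂[v_1,v_2,v_6,v_7] = [v_2,v_6,v_7] − [v_1,v_6,v_7] + [v_1,v_2,v_7] − [v_1,v_2,v_6],
  ∂[v_1,v_2,v_4,v_6] = [v_2,v_4,v_6] − [v_1,v_4,v_6] + [v_1,v_2,v_6] − [v_1,v_2,v_4].
This gives a 13×3 integer matrix of rank 3; reducing to Smith normal form yields diagonal entries (1,1,1).

Now H_k = ker ∂_k / im ∂_{k+1}, so:

  H_0: rank C_0 − rank ∂_1 = 10 − 9 = 1, and the invariant factors of ∂_1 are all 1, so H_0 = Z.
  H_1: rank ker ∂_1 − rank ∂_2 = (21 − 9) − 10 = 2, and the invariant factors of ∂_2 are all 1, so H_1 = Z^2.
  H_2: rank ker ∂_2 − rank ∂_3 = (13 − 10) − 3 = 0, and the invariant factors of ∂_3 are all 1, so H_2 = 0.
  H_3: rank ker ∂_3 − rank ∂_4 = (3 − 3) − 0 = 0, and there is no ∂_4, so H_3 = 0.

As a check, the Euler characteristic is 10 − 21 + 13 − 3 = -1, which agrees with 1 − 2 + 0 − 0 = -1.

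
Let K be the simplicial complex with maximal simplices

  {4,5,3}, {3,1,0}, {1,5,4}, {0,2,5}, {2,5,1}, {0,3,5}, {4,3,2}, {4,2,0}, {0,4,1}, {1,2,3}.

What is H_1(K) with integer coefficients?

H_1 = Z/2Z.

K has 6 vertices, 15 edges, 10 triangles.
rank ∂_1 = 5, rank ∂_2 = 10 ⇒ b_1 = 15 − 5 − 10 = 0; ∂_2 has invariant factor(s) [2] giving torsion. So H_1 = Z/2Z.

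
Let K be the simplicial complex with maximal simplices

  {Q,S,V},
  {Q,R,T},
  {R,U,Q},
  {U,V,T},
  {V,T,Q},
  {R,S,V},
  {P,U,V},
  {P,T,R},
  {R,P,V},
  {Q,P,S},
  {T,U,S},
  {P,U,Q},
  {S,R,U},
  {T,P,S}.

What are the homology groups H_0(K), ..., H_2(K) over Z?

Fix the vertex order P < Q < R < S < T < U < V and write every simplex with vertices in increasing order. Then dim K = 2 and the simplices of K are:

  0-simplices (7): P, Q, R, S, T, U, V
  1-simplices (21): PQ, PR, PS, PT, PU, PV, QR, QS, QT, QU, QV, RS, RT, RU, RV, ST, SU, SV, TU, TV, UV
  2-simplices (14): PQS, PQU, PRT, PRV, PST, PUV, QRT, QRU, QSV, QTV, RSU, RSV, STU, TUV

Hence C_0 ≅ Z^7, C_1 ≅ Z^21, C_2 ≅ Z^14.

The boundary map ∂_1: C_1 → C_0 is given by ∂[p,q] = [q] − [p]. For instance
  ∂QT = T − Q.
This gives a 7×21 integer matrix of rank 6; reducing to Smith normal form yields diagonal entries (1,1,1,1,1,1).

Boundary ∂_2: C_2 → C_1 maps a triangle to the signed sum of its edges. For instance
  ∂QSV = SV − QV + QS,
  ∂PQU = QU − PU + PQ.
The 21×14 boundary matrix has rank 13 and Smith normal form diag(1,1,1,1,1,1,1,1,1,1,1,1,1).

Now H_k = ker ∂_k / im ∂_{k+1}, so:

  H_0: rank C_0 − rank ∂_1 = 7 − 6 = 1, and the invariant factors of ∂_1 are all 1, so H_0 ≅ Z.
  H_1: rank ker ∂_1 − rank ∂_2 = (21 − 6) − 13 = 2, and the invariant factors of ∂_2 are all 1, so H_1 ≅ Z^2.
  H_2: rank ker ∂_2 − rank ∂_3 = (14 − 13) − 0 = 1, and there is no ∂_3, so H_2 ≅ Z.

(K is a triangulation of the torus T^2.)

H_0 ≅ Z,  H_1 ≅ Z^2,  H_2 ≅ Z.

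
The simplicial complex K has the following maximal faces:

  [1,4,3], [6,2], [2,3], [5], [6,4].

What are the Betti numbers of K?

b_0 = 2, b_1 = 1, b_2 = 0.

Order the vertices as 1 < 2 < 3 < 4 < 5 < 6. Listing each simplex with vertices in this order, K has dimension 2 with simplices:

  0-simplices (6): [1], [2], [3], [4], [5], [6]
  1-simplices (6): [1,3], [1,4], [2,3], [2,6], [3,4], [4,6]
  2-simplices (1): [1,3,4]

Hence C_0 ≅ Z^6, C_1 ≅ Z^6, C_2 ≅ Z^1.

The boundary map ∂_1: C_1 → C_0 is given by ∂[p,q] = [q] − [p]. For instance
  ∂[4,6] = [6] − [4].
This gives a 6×6 integer matrix of rank 4; reducing to Smith normal form yields diagonal entries (1,1,1,1).

∂_2: C_2 → C_1 maps a triangle to the signed sum of its edges. For instance
  ∂[1,3,4] = [3,4] − [1,4] + [1,3].
The resulting 6×1 matrix has rank 1, and its Smith normal form has invariant factors (1).

Now H_k = ker ∂_k / im ∂_{k+1}, so:

  H_0: rank C_0 − rank ∂_1 = 6 − 4 = 2, and the invariant factors of ∂_1 are all 1, so H_0 ≅ Z^2.
  H_1: rank ker ∂_1 − rank ∂_2 = (6 − 4) − 1 = 1, and the invariant factors of ∂_2 are all 1, so H_1 ≅ Z.
  H_2: rank ker ∂_2 − rank ∂_3 = (1 − 1) − 0 = 0, and there is no ∂_3, so H_2 ≅ 0.

As a check, the Euler characteristic is 6 − 6 + 1 = 1, which agrees with 2 − 1 + 0 = 1.

Hence the Betti numbers are b_0 = 2, b_1 = 1, b_2 = 0.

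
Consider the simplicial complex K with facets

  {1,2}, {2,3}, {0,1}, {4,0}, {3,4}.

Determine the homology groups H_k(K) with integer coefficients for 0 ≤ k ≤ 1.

H_0 ≅ Z,  H_1 ≅ Z.

We work with the vertex ordering 0 < 1 < 2 < 3 < 4. The simplices of K, each written with vertices in increasing order, are:

  0-simplices (5): [0], [1], [2], [3], [4]
  1-simplices (5): [0,1], [0,4], [1,2], [2,3], [3,4]

so the chain groups are C_0 ≅ Z^5, C_1 ≅ Z^5.

The boundary map ∂_1: C_1 → C_0 maps an edge to its endpoints' difference, ∂[p,q] = q − p.
This gives a 5×5 integer matrix of rank 4; reducing to Smith normal form yields diagonal entries (1,1,1,1).

From H_k ≅ ker(∂_k) / im(∂_{k+1}) we obtain:

  H_0: rank C_0 − rank ∂_1 = 5 − 4 = 1, and the invariant factors of ∂_1 are all 1, so H_0 = Z.
  H_1: rank ker ∂_1 − rank ∂_2 = (5 − 4) − 0 = 1, and there is no ∂_2, so H_1 = Z.

As a check, the Euler characteristic is 5 − 5 = 0, which agrees with 1 − 1 = 0.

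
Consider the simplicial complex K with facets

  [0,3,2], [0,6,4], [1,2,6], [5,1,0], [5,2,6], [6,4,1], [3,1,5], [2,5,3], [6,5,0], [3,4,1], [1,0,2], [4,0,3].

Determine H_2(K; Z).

K has 7 vertices, 18 edges, 12 triangles.
rank ∂_2 = 12, rank ∂_3 = 0 ⇒ b_2 = 12 − 12 − 0 = 0. So H_2 ≅ 0.

H_2 = 0.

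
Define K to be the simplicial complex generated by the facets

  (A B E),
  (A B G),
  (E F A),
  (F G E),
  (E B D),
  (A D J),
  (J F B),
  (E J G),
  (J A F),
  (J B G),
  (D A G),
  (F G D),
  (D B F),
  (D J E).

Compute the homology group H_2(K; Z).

Take the total order A < B < D < E < F < G < J on the vertex set. Then K (dimension 2) consists of the simplices:

  0-simplices (7): A, B, D, E, F, G, J
  1-simplices (21): AB, AD, AE, AF, AG, AJ, BD, BE, BF, BG, BJ, DE, DF, DG, DJ, EF, EG, EJ, FG, FJ, GJ
  2-simplices (14): ABE, ABG, ADG, ADJ, AEF, AFJ, BDE, BDF, BFJ, BGJ, DEJ, DFG, EFG, EGJ

so the chain groups are C_0 ≅ Z^7, C_1 ≅ Z^21, C_2 ≅ Z^14.

The boundary map ∂_1: C_1 → C_0 maps an edge to its endpoints' difference, ∂[p,q] = q − p. For instance
  ∂EF = F − E.
The resulting 7×21 matrix has rank 6, and its Smith normal form has invariant factors (1,1,1,1,1,1).

∂_2: C_2 → C_1 maps a triangle to the signed sum of its edges. For instance
  ∂BDE = DE − BE + BD,
  ∂ADJ = DJ − AJ + AD.
The 21×14 boundary matrix has rank 13 and Smith normal form diag(1,1,1,1,1,1,1,1,1,1,1,1,1).

Now H_k = ker ∂_k / im ∂_{k+1}, so:

  H_2: rank ker ∂_2 − rank ∂_3 = (14 − 13) − 0 = 1, and there is no ∂_3, so H_2 = Z.

H_2 = Z.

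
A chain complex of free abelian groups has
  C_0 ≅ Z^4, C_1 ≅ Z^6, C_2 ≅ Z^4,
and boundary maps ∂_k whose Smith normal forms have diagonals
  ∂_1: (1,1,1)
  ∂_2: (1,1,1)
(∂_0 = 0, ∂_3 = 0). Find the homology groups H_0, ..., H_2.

H_0 = Z,  H_1 = 0,  H_2 = Z.

H_0: b_0 = 4 − 0 − 3 = 1; torsion from ∂_1 factors > 1: none. So H_0 = Z.
H_1: b_1 = 6 − 3 − 3 = 0; torsion from ∂_2 factors > 1: none. So H_1 = 0.
H_2: b_2 = 4 − 3 − 0 = 1; torsion from ∂_3 factors > 1: none. So H_2 = Z.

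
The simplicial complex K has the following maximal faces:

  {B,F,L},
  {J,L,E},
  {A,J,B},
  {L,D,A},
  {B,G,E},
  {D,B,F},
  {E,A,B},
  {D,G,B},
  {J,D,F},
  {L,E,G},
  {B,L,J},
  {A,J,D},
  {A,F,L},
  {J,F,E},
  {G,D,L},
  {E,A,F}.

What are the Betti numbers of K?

b_0 = 1, b_1 = 2, b_2 = 1.

Fix the vertex order A < B < D < E < F < G < J < L and write every simplex with vertices in increasing order. Then dim K = 2 and the simplices of K are:

  0-simplices (8): A, B, D, E, F, G, J, L
  1-simplices (24): AB, AD, AE, AF, AJ, AL, BD, BE, BF, BG, BJ, BL, DF, DG, DJ, DL, EF, EG, EJ, EL, FJ, FL, GL, JL
  2-simplices (16): ABE, ABJ, ADJ, ADL, AEF, AFL, BDF, BDG, BEG, BFL, BJL, DFJ, DGL, EFJ, EGL, EJL

Hence C_0 ≅ Z^8, C_1 ≅ Z^24, C_2 ≅ Z^16.

∂_1: C_1 → C_0 maps an edge to its endpoints' difference, ∂[p,q] = q − p. For instance
  ∂BL = L − B.
The 8×24 boundary matrix has rank 7 and Smith normal form diag(1,1,1,1,1,1,1).

∂_2: C_2 → C_1 sends each 2-simplex [p,q,r] to [q,r] − [p,r] + [p,q]. For instance
  ∂AFL = FL − AL + AF,
  ∂DGL = GL − DL + DG.
The resulting 24×16 matrix has rank 15, and its Smith normal form has invariant factors (1,1,1,1,1,1,1,1,1,1,1,1,1,1,1).

Computing H_k = (kernel of ∂_k) / (image of ∂_{k+1}):

  H_0: rank C_0 − rank ∂_1 = 8 − 7 = 1, and the invariant factors of ∂_1 are all 1, so H_0 = Z.
  H_1: rank ker ∂_1 − rank ∂_2 = (24 − 7) − 15 = 2, and the invariant factors of ∂_2 are all 1, so H_1 = Z^2.
  H_2: rank ker ∂_2 − rank ∂_3 = (16 − 15) − 0 = 1, and there is no ∂_3, so H_2 = Z.

Hence the Betti numbers are b_0 = 1, b_1 = 2, b_2 = 1.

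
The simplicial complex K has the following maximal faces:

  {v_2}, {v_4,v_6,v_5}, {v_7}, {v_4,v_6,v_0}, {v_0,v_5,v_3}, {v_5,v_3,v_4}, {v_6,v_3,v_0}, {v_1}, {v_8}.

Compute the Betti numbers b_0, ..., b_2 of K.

b_0 = 5, b_1 = 1, b_2 = 0.

Fix the vertex order v_0 < v_1 < v_2 < v_3 < v_4 < v_5 < v_6 < v_7 < v_8 and write every simplex with vertices in increasing order. Then dim K = 2 and the simplices of K are:

  0-simplices (9): [v_0], [v_1], [v_2], [v_3], [v_4], [v_5], [v_6], [v_7], [v_8]
  1-simplices (10): [v_0,v_3], [v_0,v_4], [v_0,v_5], [v_0,v_6], [v_3,v_4], [v_3,v_5], [v_3,v_6], [v_4,v_5], [v_4,v_6], [v_5,v_6]
  2-simplices (5): [v_0,v_3,v_5], [v_0,v_3,v_6], [v_0,v_4,v_6], [v_3,v_4,v_5], [v_4,v_5,v_6]

Hence C_0 ≅ Z^9, C_1 ≅ Z^10, C_2 ≅ Z^5.

∂_1: C_1 → C_0 is given by ∂[p,q] = [q] − [p].
As a 9×10 matrix over Z this has rank 4, with invariant factors (1,1,1,1).

Boundary ∂_2: C_2 → C_1 sends each 2-simplex [p,q,r] to [q,r] − [p,r] + [p,q]. For instance
  ∂[v_3,v_4,v_5] = [v_4,v_5] − [v_3,v_5] + [v_3,v_4],
  ∂[v_0,v_4,v_6] = [v_4,v_6] − [v_0,v_6] + [v_0,v_4].
The resulting 10×5 matrix has rank 5, and its Smith normal form has invariant factors (1,1,1,1,1).

Reading off H_k = ker ∂_k / im ∂_{k+1}:

  H_0: rank C_0 − rank ∂_1 = 9 − 4 = 5, and the invariant factors of ∂_1 are all 1, so H_0 ≅ Z^5.
  H_1: rank ker ∂_1 − rank ∂_2 = (10 − 4) − 5 = 1, and the invariant factors of ∂_2 are all 1, so H_1 ≅ Z.
  H_2: rank ker ∂_2 − rank ∂_3 = (5 − 5) − 0 = 0, and there is no ∂_3, so H_2 ≅ 0.

Hence the Betti numbers are b_0 = 5, b_1 = 1, b_2 = 0.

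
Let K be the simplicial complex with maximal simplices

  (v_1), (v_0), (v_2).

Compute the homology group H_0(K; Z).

We work with the vertex ordering v_0 < v_1 < v_2. The simplices of K, each written with vertices in increasing order, are:

  0-simplices (3): [v_0], [v_1], [v_2]

Hence C_0 ≅ Z^3.

Computing H_k = (kernel of ∂_k) / (image of ∂_{k+1}):

  H_0: rank C_0 − rank ∂_1 = 3 − 0 = 3, and there is no ∂_1, so H_0 ≅ Z^3.

H_0 = Z^3.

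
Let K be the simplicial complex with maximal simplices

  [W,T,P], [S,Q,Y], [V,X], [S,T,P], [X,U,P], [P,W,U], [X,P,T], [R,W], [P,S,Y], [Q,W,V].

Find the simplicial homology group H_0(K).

Fix the vertex order P < Q < R < S < T < U < V < W < X < Y and write every simplex with vertices in increasing order. Then dim K = 2 and the simplices of K are:

  0-simplices (10): P, Q, R, S, T, U, V, W, X, Y
  1-simplices (19): PS, PT, PU, PW, PX, PY, QS, QV, QW, QY, RW, ST, SY, TW, TX, UW, UX, VW, VX
  2-simplices (8): PST, PSY, PTW, PTX, PUW, PUX, QSY, QVW

giving chain groups C_0 ≅ Z^10, C_1 ≅ Z^19, C_2 ≅ Z^8.

∂_1: C_1 → C_0 maps an edge to its endpoints' difference, ∂[p,q] = q − p. For instance
  ∂VW = W − V.
The 10×19 boundary matrix has rank 9 and Smith normal form diag(1,1,1,1,1,1,1,1,1).

Boundary ∂_2: C_2 → C_1 maps a triangle to the signed sum of its edges. For instance
  ∂PUX = UX − PX + PU,
  ∂PTW = TW − PW + PT.
As a 19×8 matrix over Z this has rank 8, with invariant factors (1,1,1,1,1,1,1,1).

Now H_k = ker ∂_k / im ∂_{k+1}, so:

  H_0: rank C_0 − rank ∂_1 = 10 − 9 = 1, and the invariant factors of ∂_1 are all 1, so H_0 = Z.

H_0 = Z.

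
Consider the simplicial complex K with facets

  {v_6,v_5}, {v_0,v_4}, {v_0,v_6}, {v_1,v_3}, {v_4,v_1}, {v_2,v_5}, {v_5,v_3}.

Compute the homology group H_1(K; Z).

Order the vertices as v_0 < v_1 < v_2 < v_3 < v_4 < v_5 < v_6. Listing each simplex with vertices in this order, K has dimension 1 with simplices:

  0-simplices (7): [v_0], [v_1], [v_2], [v_3], [v_4], [v_5], [v_6]
  1-simplices (7): [v_0,v_4], [v_0,v_6], [v_1,v_3], [v_1,v_4], [v_2,v_5], [v_3,v_5], [v_5,v_6]

Hence C_0 ≅ Z^7, C_1 ≅ Z^7.

Boundary ∂_1: C_1 → C_0 maps an edge to its endpoints' difference, ∂[p,q] = q − p. For instance
  ∂[v_0,v_4] = [v_4] − [v_0].
As a 7×7 matrix over Z this has rank 6, with invariant factors (1,1,1,1,1,1).

Reading off H_k = ker ∂_k / im ∂_{k+1}:

  H_1: rank ker ∂_1 − rank ∂_2 = (7 − 6) − 0 = 1, and there is no ∂_2, so H_1 = Z.

H_1 ≅ Z.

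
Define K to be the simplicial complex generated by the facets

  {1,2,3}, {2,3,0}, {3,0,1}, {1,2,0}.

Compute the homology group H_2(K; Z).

Take the total order 0 < 1 < 2 < 3 on the vertex set. Then K (dimension 2) consists of the simplices:

  0-simplices (4): [0], [1], [2], [3]
  1-simplices (6): [0,1], [0,2], [0,3], [1,2], [1,3], [2,3]
  2-simplices (4): [0,1,2], [0,1,3], [0,2,3], [1,2,3]

so the chain groups are C_0 ≅ Z^4, C_1 ≅ Z^6, C_2 ≅ Z^4.

∂_1: C_1 → C_0 sends each edge [p,q] (with p < q) to q − p.
The resulting 4×6 matrix has rank 3, and its Smith normal form has invariant factors (1,1,1).

Boundary ∂_2: C_2 → C_1 maps a triangle to the signed sum of its edges. For instance
  ∂[1,2,3] = [2,3] − [1,3] + [1,2],
  ∂[0,1,2] = [1,2] − [0,2] + [0,1].
The 6×4 boundary matrix has rank 3 and Smith normal form diag(1,1,1).

Computing H_k = (kernel of ∂_k) / (image of ∂_{k+1}):

  H_2: rank ker ∂_2 − rank ∂_3 = (4 − 3) − 0 = 1, and there is no ∂_3, so H_2 = Z.

(K is a triangulation of the 2-sphere S^2.)

H_2 ≅ Z.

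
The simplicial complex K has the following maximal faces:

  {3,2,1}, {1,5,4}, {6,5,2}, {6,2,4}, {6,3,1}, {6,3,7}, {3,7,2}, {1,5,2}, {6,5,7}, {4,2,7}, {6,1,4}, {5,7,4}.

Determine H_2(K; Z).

H_2 ≅ 0.

Take the total order 1 < 2 < 3 < 4 < 5 < 6 < 7 on the vertex set. Then K (dimension 2) consists of the simplices:

  0-simplices (7): [1], [2], [3], [4], [5], [6], [7]
  1-simplices (18): [1,2], [1,3], [1,4], [1,5], [1,6], [2,3], [2,4], [2,5], [2,6], [2,7], [3,6], [3,7], [4,5], [4,6], [4,7], [5,6], [5,7], [6,7]
  2-simplices (12): [1,2,3], [1,2,5], [1,3,6], [1,4,5], [1,4,6], [2,3,7], [2,4,6], [2,4,7], [2,5,6], [3,6,7], [4,5,7], [5,6,7]

giving chain groups C_0 ≅ Z^7, C_1 ≅ Z^18, C_2 ≅ Z^12.

The boundary map ∂_1: C_1 → C_0 maps an edge to its endpoints' difference, ∂[p,q] = q − p. For instance
  ∂[2,6] = [6] − [2].
The 7×18 boundary matrix has rank 6 and Smith normal form diag(1,1,1,1,1,1).

The boundary map ∂_2: C_2 → C_1 sends each 2-simplex [p,q,r] to [q,r] − [p,r] + [p,q]. For instance
  ∂[5,6,7] = [6,7] − [5,7] + [5,6],
  ∂[1,4,5] = [4,5] − [1,5] + [1,4].
The resulting 18×12 matrix has rank 12, and its Smith normal form has invariant factors (1,1,1,1,1,1,1,1,1,1,1,2).

Reading off H_k = ker ∂_k / im ∂_{k+1}:

  H_2: rank ker ∂_2 − rank ∂_3 = (12 − 12) − 0 = 0, and there is no ∂_3, so H_2 ≅ 0.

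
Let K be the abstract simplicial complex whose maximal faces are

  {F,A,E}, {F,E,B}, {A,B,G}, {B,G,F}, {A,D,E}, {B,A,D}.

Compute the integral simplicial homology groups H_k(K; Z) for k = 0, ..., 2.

Take the total order A < B < D < E < F < G on the vertex set. Then K (dimension 2) consists of the simplices:

  0-simplices (6): A, B, D, E, F, G
  1-simplices (12): AB, AD, AE, AF, AG, BD, BE, BF, BG, DE, EF, FG
  2-simplices (6): ABD, ABG, ADE, AEF, BEF, BFG

so the chain groups are C_0 ≅ Z^6, C_1 ≅ Z^12, C_2 ≅ Z^6.

∂_1: C_1 → C_0 maps an edge to its endpoints' difference, ∂[p,q] = q − p.
The resulting 6×12 matrix has rank 5, and its Smith normal form has invariant factors (1,1,1,1,1).

The boundary map ∂_2: C_2 → C_1 acts by ∂[p,q,r] = [q,r] − [p,r] + [p,q]. For instance
  ∂BFG = FG − BG + BF,
  ∂ABG = BG − AG + AB.
This gives a 12×6 integer matrix of rank 6; reducing to Smith normal form yields diagonal entries (1,1,1,1,1,1).

From H_k ≅ ker(∂_k) / im(∂_{k+1}) we obtain:

  H_0: rank C_0 − rank ∂_1 = 6 − 5 = 1, and the invariant factors of ∂_1 are all 1, so H_0 ≅ Z.
  H_1: rank ker ∂_1 − rank ∂_2 = (12 − 5) − 6 = 1, and the invariant factors of ∂_2 are all 1, so H_1 ≅ Z.
  H_2: rank ker ∂_2 − rank ∂_3 = (6 − 6) − 0 = 0, and there is no ∂_3, so H_2 ≅ 0.

H_0 ≅ Z,  H_1 ≅ Z,  H_2 = 0.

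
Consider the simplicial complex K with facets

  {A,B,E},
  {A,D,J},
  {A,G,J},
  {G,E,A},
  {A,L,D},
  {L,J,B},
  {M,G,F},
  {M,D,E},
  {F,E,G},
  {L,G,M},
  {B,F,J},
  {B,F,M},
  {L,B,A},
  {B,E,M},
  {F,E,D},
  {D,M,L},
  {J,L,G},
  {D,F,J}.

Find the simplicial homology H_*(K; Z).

H_0 ≅ Z,  H_1 ≅ Z ⊕ Z_2,  H_2 = 0.

Fix the vertex order A < B < D < E < F < G < J < L < M and write every simplex with vertices in increasing order. Then dim K = 2 and the simplices of K are:

  0-simplices (9): A, B, D, E, F, G, J, L, M
  1-simplices (27): AB, AD, AE, AG, AJ, AL, BE, BF, BJ, BL, BM, DE, DF, DJ, DL, DM, EF, EG, EM, FG, FJ, FM, GJ, GL, GM, JL, LM
  2-simplices (18): ABE, ABL, ADJ, ADL, AEG, AGJ, BEM, BFJ, BFM, BJL, DEF, DEM, DFJ, DLM, EFG, FGM, GJL, GLM

so the chain groups are C_0 ≅ Z^9, C_1 ≅ Z^27, C_2 ≅ Z^18.

The boundary map ∂_1: C_1 → C_0 sends each edge [p,q] (with p < q) to q − p. For instance
  ∂BM = M − B.
The 9×27 boundary matrix has rank 8 and Smith normal form diag(1,1,1,1,1,1,1,1).

The boundary map ∂_2: C_2 → C_1 acts by ∂[p,q,r] = [q,r] − [p,r] + [p,q]. For instance
  ∂EFG = FG − EG + EF,
  ∂BFM = FM − BM + BF.
The resulting 27×18 matrix has rank 18, and its Smith normal form has invariant factors (1,1,1,1,1,1,1,1,1,1,1,1,1,1,1,1,1,2).

From H_k ≅ ker(∂_k) / im(∂_{k+1}) we obtain:

  H_0: rank C_0 − rank ∂_1 = 9 − 8 = 1, and the invariant factors of ∂_1 are all 1, so H_0 ≅ Z.
  H_1: rank ker ∂_1 − rank ∂_2 = (27 − 8) − 18 = 1, and ∂_2 has invariant factor 2 > 1, so H_1 ≅ Z ⊕ Z_2.
  H_2: rank ker ∂_2 − rank ∂_3 = (18 − 18) − 0 = 0, and there is no ∂_3, so H_2 ≅ 0.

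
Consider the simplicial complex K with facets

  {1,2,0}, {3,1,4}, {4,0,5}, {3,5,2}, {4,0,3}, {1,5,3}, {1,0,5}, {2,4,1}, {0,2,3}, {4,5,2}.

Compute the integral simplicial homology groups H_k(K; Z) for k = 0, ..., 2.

H_0 ≅ Z,  H_1 ≅ Z/2,  H_2 = 0.

We work with the vertex ordering 0 < 1 < 2 < 3 < 4 < 5. The simplices of K, each written with vertices in increasing order, are:

  0-simplices (6): [0], [1], [2], [3], [4], [5]
  1-simplices (15): [0,1], [0,2], [0,3], [0,4], [0,5], [1,2], [1,3], [1,4], [1,5], [2,3], [2,4], [2,5], [3,4], [3,5], [4,5]
  2-simplices (10): [0,1,2], [0,1,5], [0,2,3], [0,3,4], [0,4,5], [1,2,4], [1,3,4], [1,3,5], [2,3,5], [2,4,5]

giving chain groups C_0 ≅ Z^6, C_1 ≅ Z^15, C_2 ≅ Z^10.

∂_1: C_1 → C_0 is given by ∂[p,q] = [q] − [p]. For instance
  ∂[3,5] = [5] − [3].
This gives a 6×15 integer matrix of rank 5; reducing to Smith normal form yields diagonal entries (1,1,1,1,1).

Boundary ∂_2: C_2 → C_1 maps a triangle to the signed sum of its edges. For instance
  ∂[0,2,3] = [2,3] − [0,3] + [0,2],
  ∂[0,4,5] = [4,5] − [0,5] + [0,4].
This gives a 15×10 integer matrix of rank 10; reducing to Smith normal form yields diagonal entries (1,1,1,1,1,1,1,1,1,2).

Reading off H_k = ker ∂_k / im ∂_{k+1}:

  H_0: rank C_0 − rank ∂_1 = 6 − 5 = 1, and the invariant factors of ∂_1 are all 1, so H_0 ≅ Z.
  H_1: rank ker ∂_1 − rank ∂_2 = (15 − 5) − 10 = 0, and ∂_2 has invariant factor 2 > 1, so H_1 ≅ Z/2.
  H_2: rank ker ∂_2 − rank ∂_3 = (10 − 10) − 0 = 0, and there is no ∂_3, so H_2 ≅ 0.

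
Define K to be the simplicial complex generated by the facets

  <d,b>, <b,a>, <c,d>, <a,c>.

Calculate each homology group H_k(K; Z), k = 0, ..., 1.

H_0 ≅ Z,  H_1 ≅ Z.

Fix the vertex order a < b < c < d and write every simplex with vertices in increasing order. Then dim K = 1 and the simplices of K are:

  0-simplices (4): a, b, c, d
  1-simplices (4): ab, ac, bd, cd

giving chain groups C_0 ≅ Z^4, C_1 ≅ Z^4.

The boundary map ∂_1: C_1 → C_0 maps an edge to its endpoints' difference, ∂[p,q] = q − p. For instance
  ∂cd = d − c.
As a 4×4 matrix over Z this has rank 3, with invariant factors (1,1,1).

Now H_k = ker ∂_k / im ∂_{k+1}, so:

  H_0: rank C_0 − rank ∂_1 = 4 − 3 = 1, and the invariant factors of ∂_1 are all 1, so H_0 ≅ Z.
  H_1: rank ker ∂_1 − rank ∂_2 = (4 − 3) − 0 = 1, and there is no ∂_2, so H_1 ≅ Z.

As a check, the Euler characteristic is 4 − 4 = 0, which agrees with 1 − 1 = 0.
(K is a triangulation of the circle S^1.)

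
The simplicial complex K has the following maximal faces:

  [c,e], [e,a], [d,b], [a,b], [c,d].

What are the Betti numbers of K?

b_0 = 1, b_1 = 1.

K has 5 vertices, 5 edges.
rank ∂_0 = 0, rank ∂_1 = 4 ⇒ b_0 = 5 − 0 − 4 = 1; all invariant factors of ∂_1 are 1 so no torsion. So H_0 = Z.
rank ∂_1 = 4, rank ∂_2 = 0 ⇒ b_1 = 5 − 4 − 0 = 1. So H_1 = Z.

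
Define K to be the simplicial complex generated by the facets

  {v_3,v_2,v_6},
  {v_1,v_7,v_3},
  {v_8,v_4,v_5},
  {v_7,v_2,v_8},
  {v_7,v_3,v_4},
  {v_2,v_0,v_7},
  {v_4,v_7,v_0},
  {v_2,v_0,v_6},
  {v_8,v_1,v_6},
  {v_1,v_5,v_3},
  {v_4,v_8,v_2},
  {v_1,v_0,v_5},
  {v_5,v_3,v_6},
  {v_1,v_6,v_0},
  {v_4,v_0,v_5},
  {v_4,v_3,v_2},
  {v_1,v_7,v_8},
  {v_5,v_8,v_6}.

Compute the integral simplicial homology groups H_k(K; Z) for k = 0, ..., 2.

H_0 ≅ Z,  H_1 ≅ Z ⊕ Z/2Z,  H_2 = 0.

We work with the vertex ordering v_0 < v_1 < v_2 < v_3 < v_4 < v_5 < v_6 < v_7 < v_8. The simplices of K, each written with vertices in increasing order, are:

  0-simplices (9): [v_0], [v_1], [v_2], [v_3], [v_4], [v_5], [v_6], [v_7], [v_8]
  1-simplices (27): (27 of them)
  2-simplices (18): (18 of them)

Hence C_0 ≅ Z^9, C_1 ≅ Z^27, C_2 ≅ Z^18.

∂_1: C_1 → C_0 sends each edge [p,q] (with p < q) to q − p.
The resulting 9×27 matrix has rank 8, and its Smith normal form has invariant factors (1,1,1,1,1,1,1,1).

Boundary ∂_2: C_2 → C_1 sends each 2-simplex [p,q,r] to [q,r] − [p,r] + [p,q]. For instance
  ∂[v_5,v_6,v_8] = [v_6,v_8] − [v_5,v_8] + [v_5,v_6],
  ∂[v_2,v_7,v_8] = [v_7,v_8] − [v_2,v_8] + [v_2,v_7].
As a 27×18 matrix over Z this has rank 18, with invariant factors (1,1,1,1,1,1,1,1,1,1,1,1,1,1,1,1,1,2).

Now H_k = ker ∂_k / im ∂_{k+1}, so:

  H_0: rank C_0 − rank ∂_1 = 9 − 8 = 1, and the invariant factors of ∂_1 are all 1, so H_0 ≅ Z.
  H_1: rank ker ∂_1 − rank ∂_2 = (27 − 8) − 18 = 1, and ∂_2 has invariant factor 2 > 1, so H_1 ≅ Z ⊕ Z/2Z.
  H_2: rank ker ∂_2 − rank ∂_3 = (18 − 18) − 0 = 0, and there is no ∂_3, so H_2 ≅ 0.

As a check, the Euler characteristic is 9 − 27 + 18 = 0, which agrees with 1 − 1 + 0 = 0.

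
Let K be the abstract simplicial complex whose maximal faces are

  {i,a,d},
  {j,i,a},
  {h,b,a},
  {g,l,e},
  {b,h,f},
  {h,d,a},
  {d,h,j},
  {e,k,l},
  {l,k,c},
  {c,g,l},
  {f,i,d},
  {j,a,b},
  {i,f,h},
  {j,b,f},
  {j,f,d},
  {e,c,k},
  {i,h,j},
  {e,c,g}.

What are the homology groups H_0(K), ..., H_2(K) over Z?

H_0 ≅ Z^2,  H_1 ≅ Z/2,  H_2 ≅ Z.

We work with the vertex ordering a < b < c < d < e < f < g < h < i < j < k < l. The simplices of K, each written with vertices in increasing order, are:

  0-simplices (12): a, b, c, d, e, f, g, h, i, j, k, l
  1-simplices (27): ab, ad, ah, ai, aj, bf, bh, bj, ce, cg, ck, cl, df, dh, di, dj, eg, ek, el, fh, fi, fj, gl, hi, hj, ij, kl
  2-simplices (18): abh, abj, adh, adi, aij, bfh, bfj, ceg, cek, cgl, ckl, dfi, dfj, dhj, egl, ekl, fhi, hij

giving chain groups C_0 ≅ Z^12, C_1 ≅ Z^27, C_2 ≅ Z^18.

∂_1: C_1 → C_0 sends each edge [p,q] (with p < q) to q − p.
The resulting 12×27 matrix has rank 10, and its Smith normal form has invariant factors (1,1,1,1,1,1,1,1,1,1).

Boundary ∂_2: C_2 → C_1 acts by ∂[p,q,r] = [q,r] − [p,r] + [p,q]. For instance
  ∂ckl = kl − cl + ck,
  ∂dfj = fj − dj + df.
This gives a 27×18 integer matrix of rank 17; reducing to Smith normal form yields diagonal entries (1,1,1,1,1,1,1,1,1,1,1,1,1,1,1,1,2).

From H_k ≅ ker(∂_k) / im(∂_{k+1}) we obtain:

  H_0: rank C_0 − rank ∂_1 = 12 − 10 = 2, and the invariant factors of ∂_1 are all 1, so H_0 = Z^2.
  H_1: rank ker ∂_1 − rank ∂_2 = (27 − 10) − 17 = 0, and ∂_2 has invariant factor 2 > 1, so H_1 = Z/2.
  H_2: rank ker ∂_2 − rank ∂_3 = (18 − 17) − 0 = 1, and there is no ∂_3, so H_2 = Z.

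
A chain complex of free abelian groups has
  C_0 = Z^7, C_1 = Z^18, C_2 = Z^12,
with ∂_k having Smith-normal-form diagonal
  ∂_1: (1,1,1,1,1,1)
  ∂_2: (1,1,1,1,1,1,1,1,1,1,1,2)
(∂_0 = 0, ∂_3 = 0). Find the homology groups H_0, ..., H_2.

H_0 ≅ Z,  H_1 ≅ Z/2,  H_2 = 0.

H_0: b_0 = 7 − 0 − 6 = 1; torsion from ∂_1 factors > 1: none. So H_0 ≅ Z.
H_1: b_1 = 18 − 6 − 12 = 0; torsion from ∂_2 factors > 1: [2]. So H_1 ≅ Z/2.
H_2: b_2 = 12 − 12 − 0 = 0; torsion from ∂_3 factors > 1: none. So H_2 ≅ 0.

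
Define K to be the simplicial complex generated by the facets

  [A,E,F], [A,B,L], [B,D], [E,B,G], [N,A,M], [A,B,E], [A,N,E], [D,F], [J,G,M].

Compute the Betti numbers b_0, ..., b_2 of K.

b_0 = 1, b_1 = 2, b_2 = 0.

K has 10 vertices, 18 edges, 7 triangles.
rank ∂_0 = 0, rank ∂_1 = 9 ⇒ b_0 = 10 − 0 − 9 = 1; all invariant factors of ∂_1 are 1 so no torsion. So H_0 = Z.
rank ∂_1 = 9, rank ∂_2 = 7 ⇒ b_1 = 18 − 9 − 7 = 2; all invariant factors of ∂_2 are 1 so no torsion. So H_1 = Z^2.
rank ∂_2 = 7, rank ∂_3 = 0 ⇒ b_2 = 7 − 7 − 0 = 0. So H_2 = 0.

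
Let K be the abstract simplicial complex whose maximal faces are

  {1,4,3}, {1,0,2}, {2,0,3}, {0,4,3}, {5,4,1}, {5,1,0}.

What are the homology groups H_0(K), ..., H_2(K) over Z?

H_0 ≅ Z,  H_1 ≅ Z,  H_2 = 0.

Fix the vertex order 0 < 1 < 2 < 3 < 4 < 5 and write every simplex with vertices in increasing order. Then dim K = 2 and the simplices of K are:

  0-simplices (6): [0], [1], [2], [3], [4], [5]
  1-simplices (12): [0,1], [0,2], [0,3], [0,4], [0,5], [1,2], [1,3], [1,4], [1,5], [2,3], [3,4], [4,5]
  2-simplices (6): [0,1,2], [0,1,5], [0,2,3], [0,3,4], [1,3,4], [1,4,5]

giving chain groups C_0 ≅ Z^6, C_1 ≅ Z^12, C_2 ≅ Z^6.

∂_1: C_1 → C_0 maps an edge to its endpoints' difference, ∂[p,q] = q − p.
The resulting 6×12 matrix has rank 5, and its Smith normal form has invariant factors (1,1,1,1,1).

∂_2: C_2 → C_1 maps a triangle to the signed sum of its edges. For instance
  ∂[0,2,3] = [2,3] − [0,3] + [0,2],
  ∂[0,1,2] = [1,2] − [0,2] + [0,1].
As a 12×6 matrix over Z this has rank 6, with invariant factors (1,1,1,1,1,1).

From H_k ≅ ker(∂_k) / im(∂_{k+1}) we obtain:

  H_0: rank C_0 − rank ∂_1 = 6 − 5 = 1, and the invariant factors of ∂_1 are all 1, so H_0 = Z.
  H_1: rank ker ∂_1 − rank ∂_2 = (12 − 5) − 6 = 1, and the invariant factors of ∂_2 are all 1, so H_1 = Z.
  H_2: rank ker ∂_2 − rank ∂_3 = (6 − 6) − 0 = 0, and there is no ∂_3, so H_2 = 0.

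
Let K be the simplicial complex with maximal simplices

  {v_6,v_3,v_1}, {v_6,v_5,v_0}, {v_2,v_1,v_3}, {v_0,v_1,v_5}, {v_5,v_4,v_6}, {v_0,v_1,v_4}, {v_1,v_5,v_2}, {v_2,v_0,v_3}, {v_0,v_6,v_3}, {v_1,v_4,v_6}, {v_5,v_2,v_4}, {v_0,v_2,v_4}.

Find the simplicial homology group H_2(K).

H_2 ≅ 0.

Order the vertices as v_0 < v_1 < v_2 < v_3 < v_4 < v_5 < v_6. Listing each simplex with vertices in this order, K has dimension 2 with simplices:

  0-simplices (7): [v_0], [v_1], [v_2], [v_3], [v_4], [v_5], [v_6]
  1-simplices (18): (18 of them)
  2-simplices (12): (12 of them)

so the chain groups are C_0 ≅ Z^7, C_1 ≅ Z^18, C_2 ≅ Z^12.

∂_1: C_1 → C_0 maps an edge to its endpoints' difference, ∂[p,q] = q − p.
The 7×18 boundary matrix has rank 6 and Smith normal form diag(1,1,1,1,1,1).

Boundary ∂_2: C_2 → C_1 sends each 2-simplex [p,q,r] to [q,r] − [p,r] + [p,q]. For instance
  ∂[v_1,v_3,v_6] = [v_3,v_6] − [v_1,v_6] + [v_1,v_3],
  ∂[v_0,v_2,v_4] = [v_2,v_4] − [v_0,v_4] + [v_0,v_2].
This gives a 18×12 integer matrix of rank 12; reducing to Smith normal form yields diagonal entries (1,1,1,1,1,1,1,1,1,1,1,2).

Reading off H_k = ker ∂_k / im ∂_{k+1}:

  H_2: rank ker ∂_2 − rank ∂_3 = (12 − 12) − 0 = 0, and there is no ∂_3, so H_2 ≅ 0.

(K is a triangulation of the real projective plane RP^2.)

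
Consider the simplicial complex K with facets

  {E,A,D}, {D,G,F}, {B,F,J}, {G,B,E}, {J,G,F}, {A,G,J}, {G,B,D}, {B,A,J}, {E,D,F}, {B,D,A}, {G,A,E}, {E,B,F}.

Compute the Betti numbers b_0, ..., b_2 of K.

Fix the vertex order A < B < D < E < F < G < J and write every simplex with vertices in increasing order. Then dim K = 2 and the simplices of K are:

  0-simplices (7): A, B, D, E, F, G, J
  1-simplices (18): AB, AD, AE, AG, AJ, BD, BE, BF, BG, BJ, DE, DF, DG, EF, EG, FG, FJ, GJ
  2-simplices (12): ABD, ABJ, ADE, AEG, AGJ, BDG, BEF, BEG, BFJ, DEF, DFG, FGJ

so the chain groups are C_0 ≅ Z^7, C_1 ≅ Z^18, C_2 ≅ Z^12.

∂_1: C_1 → C_0 sends each edge [p,q] (with p < q) to q − p. For instance
  ∂DF = F − D.
As a 7×18 matrix over Z this has rank 6, with invariant factors (1,1,1,1,1,1).

Boundary ∂_2: C_2 → C_1 sends each 2-simplex [p,q,r] to [q,r] − [p,r] + [p,q]. For instance
  ∂BFJ = FJ − BJ + BF,
  ∂DFG = FG − DG + DF.
The resulting 18×12 matrix has rank 12, and its Smith normal form has invariant factors (1,1,1,1,1,1,1,1,1,1,1,2).

Now H_k = ker ∂_k / im ∂_{k+1}, so:

  H_0: rank C_0 − rank ∂_1 = 7 − 6 = 1, and the invariant factors of ∂_1 are all 1, so H_0 = Z.
  H_1: rank ker ∂_1 − rank ∂_2 = (18 − 6) − 12 = 0, and ∂_2 has invariant factor 2 > 1, so H_1 = Z_2.
  H_2: rank ker ∂_2 − rank ∂_3 = (12 − 12) − 0 = 0, and there is no ∂_3, so H_2 = 0.

As a check, the Euler characteristic is 7 − 18 + 12 = 1, which agrees with 1 − 0 + 0 = 1.

Hence the Betti numbers are b_0 = 1, b_1 = 0, b_2 = 0.

b_0 = 1, b_1 = 0, b_2 = 0.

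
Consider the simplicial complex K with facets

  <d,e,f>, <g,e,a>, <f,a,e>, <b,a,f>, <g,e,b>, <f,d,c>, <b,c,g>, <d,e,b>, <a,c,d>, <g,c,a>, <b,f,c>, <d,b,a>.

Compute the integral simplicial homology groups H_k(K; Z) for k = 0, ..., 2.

H_0 ≅ Z,  H_1 ≅ Z/2Z,  H_2 = 0.

Fix the vertex order a < b < c < d < e < f < g and write every simplex with vertices in increasing order. Then dim K = 2 and the simplices of K are:

  0-simplices (7): a, b, c, d, e, f, g
  1-simplices (18): ab, ac, ad, ae, af, ag, bc, bd, be, bf, bg, cd, cf, cg, de, df, ef, eg
  2-simplices (12): abd, abf, acd, acg, aef, aeg, bcf, bcg, bde, beg, cdf, def

giving chain groups C_0 ≅ Z^7, C_1 ≅ Z^18, C_2 ≅ Z^12.

The boundary map ∂_1: C_1 → C_0 is given by ∂[p,q] = [q] − [p].
The 7×18 boundary matrix has rank 6 and Smith normal form diag(1,1,1,1,1,1).

∂_2: C_2 → C_1 maps a triangle to the signed sum of its edges. For instance
  ∂bcf = cf − bf + bc,
  ∂bcg = cg − bg + bc.
The 18×12 boundary matrix has rank 12 and Smith normal form diag(1,1,1,1,1,1,1,1,1,1,1,2).

From H_k ≅ ker(∂_k) / im(∂_{k+1}) we obtain:

  H_0: rank C_0 − rank ∂_1 = 7 − 6 = 1, and the invariant factors of ∂_1 are all 1, so H_0 = Z.
  H_1: rank ker ∂_1 − rank ∂_2 = (18 − 6) − 12 = 0, and ∂_2 has invariant factor 2 > 1, so H_1 = Z/2Z.
  H_2: rank ker ∂_2 − rank ∂_3 = (12 − 12) − 0 = 0, and there is no ∂_3, so H_2 = 0.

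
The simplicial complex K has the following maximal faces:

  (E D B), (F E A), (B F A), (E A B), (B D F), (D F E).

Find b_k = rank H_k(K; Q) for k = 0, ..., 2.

Take the total order A < B < D < E < F on the vertex set. Then K (dimension 2) consists of the simplices:

  0-simplices (5): A, B, D, E, F
  1-simplices (9): AB, AE, AF, BD, BE, BF, DE, DF, EF
  2-simplices (6): ABE, ABF, AEF, BDE, BDF, DEF

Hence C_0 ≅ Z^5, C_1 ≅ Z^9, C_2 ≅ Z^6.

Boundary ∂_1: C_1 → C_0 is given by ∂[p,q] = [q] − [p].
As a 5×9 matrix over Z this has rank 4, with invariant factors (1,1,1,1).

∂_2: C_2 → C_1 maps a triangle to the signed sum of its edges. For instance
  ∂BDF = DF − BF + BD,
  ∂BDE = DE − BE + BD.
As a 9×6 matrix over Z this has rank 5, with invariant factors (1,1,1,1,1).

From H_k ≅ ker(∂_k) / im(∂_{k+1}) we obtain:

  H_0: rank C_0 − rank ∂_1 = 5 − 4 = 1, and the invariant factors of ∂_1 are all 1, so H_0 ≅ Z.
  H_1: rank ker ∂_1 − rank ∂_2 = (9 − 4) − 5 = 0, and the invariant factors of ∂_2 are all 1, so H_1 ≅ 0.
  H_2: rank ker ∂_2 − rank ∂_3 = (6 − 5) − 0 = 1, and there is no ∂_3, so H_2 ≅ Z.

As a check, the Euler characteristic is 5 − 9 + 6 = 2, which agrees with 1 − 0 + 1 = 2.

Hence the Betti numbers are b_0 = 1, b_1 = 0, b_2 = 1.

b_0 = 1, b_1 = 0, b_2 = 1.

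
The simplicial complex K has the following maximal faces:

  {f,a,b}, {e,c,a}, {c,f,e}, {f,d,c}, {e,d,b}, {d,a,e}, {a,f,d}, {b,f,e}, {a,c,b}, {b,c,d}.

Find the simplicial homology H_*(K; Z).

Fix the vertex order a < b < c < d < e < f and write every simplex with vertices in increasing order. Then dim K = 2 and the simplices of K are:

  0-simplices (6): a, b, c, d, e, f
  1-simplices (15): ab, ac, ad, ae, af, bc, bd, be, bf, cd, ce, cf, de, df, ef
  2-simplices (10): abc, abf, ace, ade, adf, bcd, bde, bef, cdf, cef

giving chain groups C_0 ≅ Z^6, C_1 ≅ Z^15, C_2 ≅ Z^10.

∂_1: C_1 → C_0 is given by ∂[p,q] = [q] − [p]. For instance
  ∂de = e − d.
As a 6×15 matrix over Z this has rank 5, with invariant factors (1,1,1,1,1).

∂_2: C_2 → C_1 acts by ∂[p,q,r] = [q,r] − [p,r] + [p,q]. For instance
  ∂abf = bf − af + ab,
  ∂bde = de − be + bd.
As a 15×10 matrix over Z this has rank 10, with invariant factors (1,1,1,1,1,1,1,1,1,2).

Reading off H_k = ker ∂_k / im ∂_{k+1}:

  H_0: rank C_0 − rank ∂_1 = 6 − 5 = 1, and the invariant factors of ∂_1 are all 1, so H_0 = Z.
  H_1: rank ker ∂_1 − rank ∂_2 = (15 − 5) − 10 = 0, and ∂_2 has invariant factor 2 > 1, so H_1 = Z/2.
  H_2: rank ker ∂_2 − rank ∂_3 = (10 − 10) − 0 = 0, and there is no ∂_3, so H_2 = 0.

H_0 ≅ Z,  H_1 ≅ Z/2,  H_2 = 0.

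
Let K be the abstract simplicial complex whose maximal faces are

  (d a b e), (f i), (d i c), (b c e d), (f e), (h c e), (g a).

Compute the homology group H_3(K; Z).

We work with the vertex ordering a < b < c < d < e < f < g < h < i. The simplices of K, each written with vertices in increasing order, are:

  0-simplices (9): a, b, c, d, e, f, g, h, i
  1-simplices (16): ab, ad, ae, ag, bc, bd, be, cd, ce, ch, ci, de, di, ef, eh, fi
  2-simplices (9): abd, abe, ade, bcd, bce, bde, cde, cdi, ceh
  3-simplices (2): abde, bcde

giving chain groups C_0 ≅ Z^9, C_1 ≅ Z^16, C_2 ≅ Z^9, C_3 ≅ Z^2.

The boundary map ∂_1: C_1 → C_0 sends each edge [p,q] (with p < q) to q − p. For instance
  ∂eh = h − e.
As a 9×16 matrix over Z this has rank 8, with invariant factors (1,1,1,1,1,1,1,1).

Boundary ∂_2: C_2 → C_1 acts by ∂[p,q,r] = [q,r] − [p,r] + [p,q]. For instance
  ∂ade = de − ae + ad,
  ∂abd = bd − ad + ab.
The 16×9 boundary matrix has rank 7 and Smith normal form diag(1,1,1,1,1,1,1).

The boundary map ∂_3: C_3 → C_2 sends each 3-simplex σ to the alternating sum Σ_i (−1)^i (σ with its i-th vertex removed). For instance
  ∂bcde = cde − bde + bce − bcd,
  ∂abde = bde − ade + abe − abd.
This gives a 9×2 integer matrix of rank 2; reducing to Smith normal form yields diagonal entries (1,1).

From H_k ≅ ker(∂_k) / im(∂_{k+1}) we obtain:

  H_3: rank ker ∂_3 − rank ∂_4 = (2 − 2) − 0 = 0, and there is no ∂_4, so H_3 = 0.

H_3 ≅ 0.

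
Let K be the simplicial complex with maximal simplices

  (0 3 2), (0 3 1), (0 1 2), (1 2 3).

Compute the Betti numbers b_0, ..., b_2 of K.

b_0 = 1, b_1 = 0, b_2 = 1.

Take the total order 0 < 1 < 2 < 3 on the vertex set. Then K (dimension 2) consists of the simplices:

  0-simplices (4): [0], [1], [2], [3]
  1-simplices (6): [0,1], [0,2], [0,3], [1,2], [1,3], [2,3]
  2-simplices (4): [0,1,2], [0,1,3], [0,2,3], [1,2,3]

giving chain groups C_0 ≅ Z^4, C_1 ≅ Z^6, C_2 ≅ Z^4.

The boundary map ∂_1: C_1 → C_0 sends each edge [p,q] (with p < q) to q − p. For instance
  ∂[1,3] = [3] − [1].
The 4×6 boundary matrix has rank 3 and Smith normal form diag(1,1,1).

Boundary ∂_2: C_2 → C_1 sends each 2-simplex [p,q,r] to [q,r] − [p,r] + [p,q]. For instance
  ∂[0,2,3] = [2,3] − [0,3] + [0,2],
  ∂[1,2,3] = [2,3] − [1,3] + [1,2].
The 6×4 boundary matrix has rank 3 and Smith normal form diag(1,1,1).

Computing H_k = (kernel of ∂_k) / (image of ∂_{k+1}):

  H_0: rank C_0 − rank ∂_1 = 4 − 3 = 1, and the invariant factors of ∂_1 are all 1, so H_0 ≅ Z.
  H_1: rank ker ∂_1 − rank ∂_2 = (6 − 3) − 3 = 0, and the invariant factors of ∂_2 are all 1, so H_1 ≅ 0.
  H_2: rank ker ∂_2 − rank ∂_3 = (4 − 3) − 0 = 1, and there is no ∂_3, so H_2 ≅ Z.

(K is a triangulation of the 2-sphere S^2.)

Hence the Betti numbers are b_0 = 1, b_1 = 0, b_2 = 1.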